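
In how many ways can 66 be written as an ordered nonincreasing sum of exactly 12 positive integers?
p(66, 12 parts) = 163540

Partitions of n into exactly k parts are in bijection with partitions of n − k into at most k parts (subtract 1 from each part). So p(66, exactly 12) = p(54, parts ≤ 12). Computing via the recurrence p(m, j) = p(m, j−1) + p(m−j, j) gives 163540.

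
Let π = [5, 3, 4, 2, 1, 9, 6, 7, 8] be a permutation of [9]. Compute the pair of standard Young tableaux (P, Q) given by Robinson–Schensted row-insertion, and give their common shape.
P = [1, 4, 6, 7, 8] / [2, 9] / [3] / [5];  Q = [1, 3, 6, 8, 9] / [2, 7] / [4] / [5];  common shape = (5, 2, 1, 1)

Row-insert the values π_1, π_2, … into P one at a time, bumping the leftmost entry strictly greater than the inserted value down to the next row. The recording tableau Q records, in position (i, j), the step at which that cell was added to P.
  Insert 5 (step 1): P = [5];  Q = [1]
  Insert 3 (step 2): P = [3] / [5];  Q = [1] / [2]
  Insert 4 (step 3): P = [3, 4] / [5];  Q = [1, 3] / [2]
  Insert 2 (step 4): P = [2, 4] / [3] / [5];  Q = [1, 3] / [2] / [4]
  Insert 1 (step 5): P = [1, 4] / [2] / [3] / [5];  Q = [1, 3] / [2] / [4] / [5]
  Insert 9 (step 6): P = [1, 4, 9] / [2] / [3] / [5];  Q = [1, 3, 6] / [2] / [4] / [5]
  Insert 6 (step 7): P = [1, 4, 6] / [2, 9] / [3] / [5];  Q = [1, 3, 6] / [2, 7] / [4] / [5]
  Insert 7 (step 8): P = [1, 4, 6, 7] / [2, 9] / [3] / [5];  Q = [1, 3, 6, 8] / [2, 7] / [4] / [5]
  Insert 8 (step 9): P = [1, 4, 6, 7, 8] / [2, 9] / [3] / [5];  Q = [1, 3, 6, 8, 9] / [2, 7] / [4] / [5]
Final shape: (5, 2, 1, 1).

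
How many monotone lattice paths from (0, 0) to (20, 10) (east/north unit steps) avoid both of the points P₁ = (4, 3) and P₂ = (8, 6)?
Number of paths = 18228560

Inclusion–exclusion. Total paths: C(30, 20) = 30045015. Through P₁: C(7, 4)·C(23, 16) = 8580495. Through P₂: C(14, 8)·C(16, 12) = 5465460. Since P₁ is strictly southwest of P₂, a monotone path through both must visit P₁ then P₂; paths through both = C(7, 4)·C(7, 4)·C(16, 12) = 2229500. Avoid both = 30045015 − 8580495 − 5465460 + 2229500 = 18228560.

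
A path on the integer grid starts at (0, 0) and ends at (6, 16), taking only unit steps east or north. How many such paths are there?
Number of paths = 74613

A monotone lattice path from (0, 0) to (6, 16) consists of 6 east steps and 16 north steps in some order, so it is determined by which 6 of the 22 steps are east. The count is C(22, 6) = 74613.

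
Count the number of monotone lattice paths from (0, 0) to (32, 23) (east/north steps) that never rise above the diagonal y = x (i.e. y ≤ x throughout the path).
Number of paths = 565588532895750

By the reflection principle (André's argument), the number of monotone paths to (32, 23) with n ≤ m that never go above y = x is C(55, 32) − C(55, 33) = 1866442158555975 − 1300853625660225 = 565588532895750.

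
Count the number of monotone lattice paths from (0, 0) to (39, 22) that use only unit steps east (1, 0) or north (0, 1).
Number of paths = 22138745874816900

A monotone lattice path from (0, 0) to (39, 22) consists of 39 east steps and 22 north steps in some order, so it is determined by which 39 of the 61 steps are east. The count is C(61, 39) = 22138745874816900.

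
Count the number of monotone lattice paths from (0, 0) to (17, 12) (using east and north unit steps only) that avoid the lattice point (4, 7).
Number of paths = 49068495

Total paths from (0, 0) to (17, 12): C(29, 17) = 51895935. Paths through (4, 7): (paths (0, 0) → (4, 7)) × (paths (4, 7) → (17, 12)) = C(11, 4) · C(18, 13) = 330 · 8568 = 2827440. Avoidance count = 51895935 − 2827440 = 49068495.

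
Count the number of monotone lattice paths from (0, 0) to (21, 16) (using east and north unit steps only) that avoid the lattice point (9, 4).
Number of paths = 10942303130

Total paths from (0, 0) to (21, 16): C(37, 21) = 12875774670. Paths through (9, 4): (paths (0, 0) → (9, 4)) × (paths (9, 4) → (21, 16)) = C(13, 9) · C(24, 12) = 715 · 2704156 = 1933471540. Avoidance count = 12875774670 − 1933471540 = 10942303130.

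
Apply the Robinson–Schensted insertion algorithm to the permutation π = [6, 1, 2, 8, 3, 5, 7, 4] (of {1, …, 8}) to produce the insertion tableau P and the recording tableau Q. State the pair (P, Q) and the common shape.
P = [1, 2, 3, 4, 7] / [5, 8] / [6];  Q = [1, 3, 4, 6, 7] / [2, 5] / [8];  common shape = (5, 2, 1)

Row-insert the values π_1, π_2, … into P one at a time, bumping the leftmost entry strictly greater than the inserted value down to the next row. The recording tableau Q records, in position (i, j), the step at which that cell was added to P.
  Insert 6 (step 1): P = [6];  Q = [1]
  Insert 1 (step 2): P = [1] / [6];  Q = [1] / [2]
  Insert 2 (step 3): P = [1, 2] / [6];  Q = [1, 3] / [2]
  Insert 8 (step 4): P = [1, 2, 8] / [6];  Q = [1, 3, 4] / [2]
  Insert 3 (step 5): P = [1, 2, 3] / [6, 8];  Q = [1, 3, 4] / [2, 5]
  Insert 5 (step 6): P = [1, 2, 3, 5] / [6, 8];  Q = [1, 3, 4, 6] / [2, 5]
  Insert 7 (step 7): P = [1, 2, 3, 5, 7] / [6, 8];  Q = [1, 3, 4, 6, 7] / [2, 5]
  Insert 4 (step 8): P = [1, 2, 3, 4, 7] / [5, 8] / [6];  Q = [1, 3, 4, 6, 7] / [2, 5] / [8]
Final shape: (5, 2, 1).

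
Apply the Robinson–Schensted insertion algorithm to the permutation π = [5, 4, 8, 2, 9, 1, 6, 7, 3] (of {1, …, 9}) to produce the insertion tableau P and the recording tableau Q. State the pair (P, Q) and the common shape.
P = [1, 3, 7] / [2, 6, 9] / [4, 8] / [5];  Q = [1, 3, 5] / [2, 7, 8] / [4, 9] / [6];  common shape = (3, 3, 2, 1)

Row-insert the values π_1, π_2, … into P one at a time, bumping the leftmost entry strictly greater than the inserted value down to the next row. The recording tableau Q records, in position (i, j), the step at which that cell was added to P.
  Insert 5 (step 1): P = [5];  Q = [1]
  Insert 4 (step 2): P = [4] / [5];  Q = [1] / [2]
  Insert 8 (step 3): P = [4, 8] / [5];  Q = [1, 3] / [2]
  Insert 2 (step 4): P = [2, 8] / [4] / [5];  Q = [1, 3] / [2] / [4]
  Insert 9 (step 5): P = [2, 8, 9] / [4] / [5];  Q = [1, 3, 5] / [2] / [4]
  Insert 1 (step 6): P = [1, 8, 9] / [2] / [4] / [5];  Q = [1, 3, 5] / [2] / [4] / [6]
  Insert 6 (step 7): P = [1, 6, 9] / [2, 8] / [4] / [5];  Q = [1, 3, 5] / [2, 7] / [4] / [6]
  Insert 7 (step 8): P = [1, 6, 7] / [2, 8, 9] / [4] / [5];  Q = [1, 3, 5] / [2, 7, 8] / [4] / [6]
  Insert 3 (step 9): P = [1, 3, 7] / [2, 6, 9] / [4, 8] / [5];  Q = [1, 3, 5] / [2, 7, 8] / [4, 9] / [6]
Final shape: (3, 3, 2, 1).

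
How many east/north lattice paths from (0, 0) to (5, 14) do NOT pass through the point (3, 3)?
Number of paths = 10068

Total paths from (0, 0) to (5, 14): C(19, 5) = 11628. Paths through (3, 3): (paths (0, 0) → (3, 3)) × (paths (3, 3) → (5, 14)) = C(6, 3) · C(13, 2) = 20 · 78 = 1560. Avoidance count = 11628 − 1560 = 10068.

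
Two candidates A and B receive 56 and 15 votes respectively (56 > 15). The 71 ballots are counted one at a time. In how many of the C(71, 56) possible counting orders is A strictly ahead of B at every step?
Strict-lead orderings = 528226935551704

Total orderings of the 71 votes with 56 for A: C(71, 56) = 914734449370024. By the Bertrand ballot formula (Cycle Lemma / reflection principle), the number of orderings in which A is strictly ahead of B throughout is (p − q)/(p + q) · C(p + q, p) = (56 − 15)/(56 + 15) · 914734449370024 = 528226935551704.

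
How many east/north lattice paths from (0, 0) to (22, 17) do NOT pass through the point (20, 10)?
Number of paths = 49939497270

Total paths from (0, 0) to (22, 17): C(39, 22) = 51021117810. Paths through (20, 10): (paths (0, 0) → (20, 10)) × (paths (20, 10) → (22, 17)) = C(30, 20) · C(9, 2) = 30045015 · 36 = 1081620540. Avoidance count = 51021117810 − 1081620540 = 49939497270.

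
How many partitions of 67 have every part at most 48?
p(67, parts ≤ 48) = 2678092

Use the recurrence p(n, m) = p(n, m−1) + p(n−m, m): either the largest part is < m (count p(n, m−1)) or the largest part is exactly m (remove one copy of m, count p(n−m, m)). With p(0, ·) = 1 this gives p(67, parts ≤ 48) = 2678092. (By conjugating Young diagrams, this also counts partitions of 67 into at most 48 parts.)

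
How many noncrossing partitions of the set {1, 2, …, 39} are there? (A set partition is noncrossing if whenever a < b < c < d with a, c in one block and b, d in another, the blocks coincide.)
C_39 = 680425371729975800390

These noncrossing partitions are counted by the Catalan number C_n = (1/(n + 1)) · C(2n, n). For n = 39: C_39 = (1/40) · C(78, 39) = 27217014869199032015600/40 = 680425371729975800390.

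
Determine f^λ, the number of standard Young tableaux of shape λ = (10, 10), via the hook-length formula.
# SYT of shape (10, 10) = 16796

Hook-length formula: f^λ = n! / Π hook(c), product over all cells c of the Young diagram. For λ = (10, 10), n = 20 boxes. Hook lengths by row (left-to-right, top-to-bottom): [11, 10, 9, 8, 7, 6, 5, 4, 3, 2]; [10, 9, 8, 7, 6, 5, 4, 3, 2, 1]. Product of hooks = 144850083840000. So f^λ = 20! / 144850083840000 = 2432902008176640000 / 144850083840000 = 16796.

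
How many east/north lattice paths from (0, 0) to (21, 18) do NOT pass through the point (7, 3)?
Number of paths = 53052092790

Total paths from (0, 0) to (21, 18): C(39, 21) = 62359143990. Paths through (7, 3): (paths (0, 0) → (7, 3)) × (paths (7, 3) → (21, 18)) = C(10, 7) · C(29, 14) = 120 · 77558760 = 9307051200. Avoidance count = 62359143990 − 9307051200 = 53052092790.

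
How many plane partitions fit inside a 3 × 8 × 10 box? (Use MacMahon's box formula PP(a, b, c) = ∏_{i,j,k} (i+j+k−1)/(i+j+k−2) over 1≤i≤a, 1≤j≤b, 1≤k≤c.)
PP(3, 8, 10) = 1028698128744

Evaluate the triple product over i = 1..3, j = 1..8, k = 1..10. The factors are (2/1) · (3/2) · (4/3) · (5/4) · (6/5) · (7/6) · (8/7) · (9/8) · … (240 factors total). The numerators and denominators telescope so the product is an integer; carrying out the multiplication exactly gives PP(3, 8, 10) = 1028698128744.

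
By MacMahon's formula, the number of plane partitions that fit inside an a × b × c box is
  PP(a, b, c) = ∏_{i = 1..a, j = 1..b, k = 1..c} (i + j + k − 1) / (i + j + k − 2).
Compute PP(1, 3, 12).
PP(1, 3, 12) = 455

Evaluate the triple product over i = 1..1, j = 1..3, k = 1..12. The factors are (2/1) · (3/2) · (4/3) · (5/4) · (6/5) · (7/6) · (8/7) · (9/8) · … (36 factors total). The numerators and denominators telescope so the product is an integer; carrying out the multiplication exactly gives PP(1, 3, 12) = 455.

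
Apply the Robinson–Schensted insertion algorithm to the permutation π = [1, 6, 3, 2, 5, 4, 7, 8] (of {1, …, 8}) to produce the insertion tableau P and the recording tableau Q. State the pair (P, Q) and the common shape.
P = [1, 2, 4, 7, 8] / [3, 5] / [6];  Q = [1, 2, 5, 7, 8] / [3, 6] / [4];  common shape = (5, 2, 1)

Row-insert the values π_1, π_2, … into P one at a time, bumping the leftmost entry strictly greater than the inserted value down to the next row. The recording tableau Q records, in position (i, j), the step at which that cell was added to P.
  Insert 1 (step 1): P = [1];  Q = [1]
  Insert 6 (step 2): P = [1, 6];  Q = [1, 2]
  Insert 3 (step 3): P = [1, 3] / [6];  Q = [1, 2] / [3]
  Insert 2 (step 4): P = [1, 2] / [3] / [6];  Q = [1, 2] / [3] / [4]
  Insert 5 (step 5): P = [1, 2, 5] / [3] / [6];  Q = [1, 2, 5] / [3] / [4]
  Insert 4 (step 6): P = [1, 2, 4] / [3, 5] / [6];  Q = [1, 2, 5] / [3, 6] / [4]
  Insert 7 (step 7): P = [1, 2, 4, 7] / [3, 5] / [6];  Q = [1, 2, 5, 7] / [3, 6] / [4]
  Insert 8 (step 8): P = [1, 2, 4, 7, 8] / [3, 5] / [6];  Q = [1, 2, 5, 7, 8] / [3, 6] / [4]
Final shape: (5, 2, 1).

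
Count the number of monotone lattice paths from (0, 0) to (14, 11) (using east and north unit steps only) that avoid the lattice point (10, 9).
Number of paths = 3071730

Total paths from (0, 0) to (14, 11): C(25, 14) = 4457400. Paths through (10, 9): (paths (0, 0) → (10, 9)) × (paths (10, 9) → (14, 11)) = C(19, 10) · C(6, 4) = 92378 · 15 = 1385670. Avoidance count = 4457400 − 1385670 = 3071730.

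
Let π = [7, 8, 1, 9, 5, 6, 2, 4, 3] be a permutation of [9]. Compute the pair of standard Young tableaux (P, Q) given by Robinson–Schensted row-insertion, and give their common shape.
P = [1, 2, 3] / [4, 6, 9] / [5, 8] / [7];  Q = [1, 2, 4] / [3, 5, 6] / [7, 8] / [9];  common shape = (3, 3, 2, 1)

Row-insert the values π_1, π_2, … into P one at a time, bumping the leftmost entry strictly greater than the inserted value down to the next row. The recording tableau Q records, in position (i, j), the step at which that cell was added to P.
  Insert 7 (step 1): P = [7];  Q = [1]
  Insert 8 (step 2): P = [7, 8];  Q = [1, 2]
  Insert 1 (step 3): P = [1, 8] / [7];  Q = [1, 2] / [3]
  Insert 9 (step 4): P = [1, 8, 9] / [7];  Q = [1, 2, 4] / [3]
  Insert 5 (step 5): P = [1, 5, 9] / [7, 8];  Q = [1, 2, 4] / [3, 5]
  Insert 6 (step 6): P = [1, 5, 6] / [7, 8, 9];  Q = [1, 2, 4] / [3, 5, 6]
  Insert 2 (step 7): P = [1, 2, 6] / [5, 8, 9] / [7];  Q = [1, 2, 4] / [3, 5, 6] / [7]
  Insert 4 (step 8): P = [1, 2, 4] / [5, 6, 9] / [7, 8];  Q = [1, 2, 4] / [3, 5, 6] / [7, 8]
  Insert 3 (step 9): P = [1, 2, 3] / [4, 6, 9] / [5, 8] / [7];  Q = [1, 2, 4] / [3, 5, 6] / [7, 8] / [9]
Final shape: (3, 3, 2, 1).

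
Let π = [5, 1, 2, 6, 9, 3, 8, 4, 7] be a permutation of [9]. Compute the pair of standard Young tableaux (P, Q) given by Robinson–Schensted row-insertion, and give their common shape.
P = [1, 2, 3, 4, 7] / [5, 6, 8] / [9];  Q = [1, 3, 4, 5, 9] / [2, 6, 7] / [8];  common shape = (5, 3, 1)

Row-insert the values π_1, π_2, … into P one at a time, bumping the leftmost entry strictly greater than the inserted value down to the next row. The recording tableau Q records, in position (i, j), the step at which that cell was added to P.
  Insert 5 (step 1): P = [5];  Q = [1]
  Insert 1 (step 2): P = [1] / [5];  Q = [1] / [2]
  Insert 2 (step 3): P = [1, 2] / [5];  Q = [1, 3] / [2]
  Insert 6 (step 4): P = [1, 2, 6] / [5];  Q = [1, 3, 4] / [2]
  Insert 9 (step 5): P = [1, 2, 6, 9] / [5];  Q = [1, 3, 4, 5] / [2]
  Insert 3 (step 6): P = [1, 2, 3, 9] / [5, 6];  Q = [1, 3, 4, 5] / [2, 6]
  Insert 8 (step 7): P = [1, 2, 3, 8] / [5, 6, 9];  Q = [1, 3, 4, 5] / [2, 6, 7]
  Insert 4 (step 8): P = [1, 2, 3, 4] / [5, 6, 8] / [9];  Q = [1, 3, 4, 5] / [2, 6, 7] / [8]
  Insert 7 (step 9): P = [1, 2, 3, 4, 7] / [5, 6, 8] / [9];  Q = [1, 3, 4, 5, 9] / [2, 6, 7] / [8]
Final shape: (5, 3, 1).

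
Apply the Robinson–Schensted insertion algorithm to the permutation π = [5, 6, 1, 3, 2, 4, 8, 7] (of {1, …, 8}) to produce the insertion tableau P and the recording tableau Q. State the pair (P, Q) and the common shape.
P = [1, 2, 4, 7] / [3, 6, 8] / [5];  Q = [1, 2, 6, 7] / [3, 4, 8] / [5];  common shape = (4, 3, 1)

Row-insert the values π_1, π_2, … into P one at a time, bumping the leftmost entry strictly greater than the inserted value down to the next row. The recording tableau Q records, in position (i, j), the step at which that cell was added to P.
  Insert 5 (step 1): P = [5];  Q = [1]
  Insert 6 (step 2): P = [5, 6];  Q = [1, 2]
  Insert 1 (step 3): P = [1, 6] / [5];  Q = [1, 2] / [3]
  Insert 3 (step 4): P = [1, 3] / [5, 6];  Q = [1, 2] / [3, 4]
  Insert 2 (step 5): P = [1, 2] / [3, 6] / [5];  Q = [1, 2] / [3, 4] / [5]
  Insert 4 (step 6): P = [1, 2, 4] / [3, 6] / [5];  Q = [1, 2, 6] / [3, 4] / [5]
  Insert 8 (step 7): P = [1, 2, 4, 8] / [3, 6] / [5];  Q = [1, 2, 6, 7] / [3, 4] / [5]
  Insert 7 (step 8): P = [1, 2, 4, 7] / [3, 6, 8] / [5];  Q = [1, 2, 6, 7] / [3, 4, 8] / [5]
Final shape: (4, 3, 1).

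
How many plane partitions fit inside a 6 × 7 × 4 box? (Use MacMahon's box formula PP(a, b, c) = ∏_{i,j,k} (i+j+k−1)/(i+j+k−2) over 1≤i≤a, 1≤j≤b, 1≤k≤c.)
PP(6, 7, 4) = 12544848030

Evaluate the triple product over i = 1..6, j = 1..7, k = 1..4. The factors are (2/1) · (3/2) · (4/3) · (5/4) · (3/2) · (4/3) · (5/4) · (6/5) · … (168 factors total). The numerators and denominators telescope so the product is an integer; carrying out the multiplication exactly gives PP(6, 7, 4) = 12544848030.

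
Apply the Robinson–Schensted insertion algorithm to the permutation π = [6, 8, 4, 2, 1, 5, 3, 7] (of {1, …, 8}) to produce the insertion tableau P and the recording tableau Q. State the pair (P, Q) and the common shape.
P = [1, 3, 7] / [2, 5] / [4, 8] / [6];  Q = [1, 2, 8] / [3, 6] / [4, 7] / [5];  common shape = (3, 2, 2, 1)

Row-insert the values π_1, π_2, … into P one at a time, bumping the leftmost entry strictly greater than the inserted value down to the next row. The recording tableau Q records, in position (i, j), the step at which that cell was added to P.
  Insert 6 (step 1): P = [6];  Q = [1]
  Insert 8 (step 2): P = [6, 8];  Q = [1, 2]
  Insert 4 (step 3): P = [4, 8] / [6];  Q = [1, 2] / [3]
  Insert 2 (step 4): P = [2, 8] / [4] / [6];  Q = [1, 2] / [3] / [4]
  Insert 1 (step 5): P = [1, 8] / [2] / [4] / [6];  Q = [1, 2] / [3] / [4] / [5]
  Insert 5 (step 6): P = [1, 5] / [2, 8] / [4] / [6];  Q = [1, 2] / [3, 6] / [4] / [5]
  Insert 3 (step 7): P = [1, 3] / [2, 5] / [4, 8] / [6];  Q = [1, 2] / [3, 6] / [4, 7] / [5]
  Insert 7 (step 8): P = [1, 3, 7] / [2, 5] / [4, 8] / [6];  Q = [1, 2, 8] / [3, 6] / [4, 7] / [5]
Final shape: (3, 2, 2, 1).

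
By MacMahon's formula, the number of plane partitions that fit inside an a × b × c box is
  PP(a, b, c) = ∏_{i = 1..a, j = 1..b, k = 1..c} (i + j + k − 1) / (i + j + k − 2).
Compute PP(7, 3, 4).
PP(7, 3, 4) = 1557270

Evaluate the triple product over i = 1..7, j = 1..3, k = 1..4. The factors are (2/1) · (3/2) · (4/3) · (5/4) · (3/2) · (4/3) · (5/4) · (6/5) · … (84 factors total). The numerators and denominators telescope so the product is an integer; carrying out the multiplication exactly gives PP(7, 3, 4) = 1557270.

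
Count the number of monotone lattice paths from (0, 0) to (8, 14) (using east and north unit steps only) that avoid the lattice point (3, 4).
Number of paths = 214665

Total paths from (0, 0) to (8, 14): C(22, 8) = 319770. Paths through (3, 4): (paths (0, 0) → (3, 4)) × (paths (3, 4) → (8, 14)) = C(7, 3) · C(15, 5) = 35 · 3003 = 105105. Avoidance count = 319770 − 105105 = 214665.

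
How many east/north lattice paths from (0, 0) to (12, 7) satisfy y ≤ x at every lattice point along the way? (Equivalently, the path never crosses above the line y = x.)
Number of paths = 23256

By the reflection principle (André's argument), the number of monotone paths to (12, 7) with n ≤ m that never go above y = x is C(19, 12) − C(19, 13) = 50388 − 27132 = 23256.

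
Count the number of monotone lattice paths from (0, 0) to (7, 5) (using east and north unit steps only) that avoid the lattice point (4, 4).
Number of paths = 512

Total paths from (0, 0) to (7, 5): C(12, 7) = 792. Paths through (4, 4): (paths (0, 0) → (4, 4)) × (paths (4, 4) → (7, 5)) = C(8, 4) · C(4, 3) = 70 · 4 = 280. Avoidance count = 792 − 280 = 512.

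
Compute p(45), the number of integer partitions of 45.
p(45) = 89134

Compute p(n) via the recurrence p(n, m) = p(n, m−1) + p(n−m, m), where p(n, m) counts partitions of n with all parts ≤ m and p(n) = p(n, n). The base cases are p(0, m) = 1 and p(n, 0) = 0 for n > 0. Filling the table yields p(45) = 89134. (Euler's pentagonal recurrence is an alternative.)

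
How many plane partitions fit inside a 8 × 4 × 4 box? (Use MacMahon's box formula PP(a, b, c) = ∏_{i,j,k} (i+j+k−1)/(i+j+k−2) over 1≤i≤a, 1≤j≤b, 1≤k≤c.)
PP(8, 4, 4) = 184225041

Evaluate the triple product over i = 1..8, j = 1..4, k = 1..4. The factors are (2/1) · (3/2) · (4/3) · (5/4) · (3/2) · (4/3) · (5/4) · (6/5) · … (128 factors total). The numerators and denominators telescope so the product is an integer; carrying out the multiplication exactly gives PP(8, 4, 4) = 184225041.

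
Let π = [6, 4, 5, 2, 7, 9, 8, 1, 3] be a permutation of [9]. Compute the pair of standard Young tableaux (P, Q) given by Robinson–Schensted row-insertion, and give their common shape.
P = [1, 3, 7, 8] / [2, 5] / [4, 9] / [6];  Q = [1, 3, 5, 6] / [2, 7] / [4, 9] / [8];  common shape = (4, 2, 2, 1)

Row-insert the values π_1, π_2, … into P one at a time, bumping the leftmost entry strictly greater than the inserted value down to the next row. The recording tableau Q records, in position (i, j), the step at which that cell was added to P.
  Insert 6 (step 1): P = [6];  Q = [1]
  Insert 4 (step 2): P = [4] / [6];  Q = [1] / [2]
  Insert 5 (step 3): P = [4, 5] / [6];  Q = [1, 3] / [2]
  Insert 2 (step 4): P = [2, 5] / [4] / [6];  Q = [1, 3] / [2] / [4]
  Insert 7 (step 5): P = [2, 5, 7] / [4] / [6];  Q = [1, 3, 5] / [2] / [4]
  Insert 9 (step 6): P = [2, 5, 7, 9] / [4] / [6];  Q = [1, 3, 5, 6] / [2] / [4]
  Insert 8 (step 7): P = [2, 5, 7, 8] / [4, 9] / [6];  Q = [1, 3, 5, 6] / [2, 7] / [4]
  Insert 1 (step 8): P = [1, 5, 7, 8] / [2, 9] / [4] / [6];  Q = [1, 3, 5, 6] / [2, 7] / [4] / [8]
  Insert 3 (step 9): P = [1, 3, 7, 8] / [2, 5] / [4, 9] / [6];  Q = [1, 3, 5, 6] / [2, 7] / [4, 9] / [8]
Final shape: (4, 2, 2, 1).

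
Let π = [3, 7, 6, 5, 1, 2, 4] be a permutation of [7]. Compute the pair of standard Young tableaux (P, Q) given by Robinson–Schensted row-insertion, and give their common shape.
P = [1, 2, 4] / [3, 5] / [6] / [7];  Q = [1, 2, 7] / [3, 6] / [4] / [5];  common shape = (3, 2, 1, 1)

Row-insert the values π_1, π_2, … into P one at a time, bumping the leftmost entry strictly greater than the inserted value down to the next row. The recording tableau Q records, in position (i, j), the step at which that cell was added to P.
  Insert 3 (step 1): P = [3];  Q = [1]
  Insert 7 (step 2): P = [3, 7];  Q = [1, 2]
  Insert 6 (step 3): P = [3, 6] / [7];  Q = [1, 2] / [3]
  Insert 5 (step 4): P = [3, 5] / [6] / [7];  Q = [1, 2] / [3] / [4]
  Insert 1 (step 5): P = [1, 5] / [3] / [6] / [7];  Q = [1, 2] / [3] / [4] / [5]
  Insert 2 (step 6): P = [1, 2] / [3, 5] / [6] / [7];  Q = [1, 2] / [3, 6] / [4] / [5]
  Insert 4 (step 7): P = [1, 2, 4] / [3, 5] / [6] / [7];  Q = [1, 2, 7] / [3, 6] / [4] / [5]
Final shape: (3, 2, 1, 1).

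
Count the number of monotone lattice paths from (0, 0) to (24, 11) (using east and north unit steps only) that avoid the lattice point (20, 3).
Number of paths = 416349255

Total paths from (0, 0) to (24, 11): C(35, 24) = 417225900. Paths through (20, 3): (paths (0, 0) → (20, 3)) × (paths (20, 3) → (24, 11)) = C(23, 20) · C(12, 4) = 1771 · 495 = 876645. Avoidance count = 417225900 − 876645 = 416349255.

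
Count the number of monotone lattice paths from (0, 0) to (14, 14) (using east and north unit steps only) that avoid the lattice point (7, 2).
Number of paths = 38302632

Total paths from (0, 0) to (14, 14): C(28, 14) = 40116600. Paths through (7, 2): (paths (0, 0) → (7, 2)) × (paths (7, 2) → (14, 14)) = C(9, 7) · C(19, 7) = 36 · 50388 = 1813968. Avoidance count = 40116600 − 1813968 = 38302632.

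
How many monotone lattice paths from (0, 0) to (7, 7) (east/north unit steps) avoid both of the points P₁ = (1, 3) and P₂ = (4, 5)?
Number of paths = 1732

Inclusion–exclusion. Total paths: C(14, 7) = 3432. Through P₁: C(4, 1)·C(10, 6) = 840. Through P₂: C(9, 4)·C(5, 3) = 1260. Since P₁ is strictly southwest of P₂, a monotone path through both must visit P₁ then P₂; paths through both = C(4, 1)·C(5, 3)·C(5, 3) = 400. Avoid both = 3432 − 840 − 1260 + 400 = 1732.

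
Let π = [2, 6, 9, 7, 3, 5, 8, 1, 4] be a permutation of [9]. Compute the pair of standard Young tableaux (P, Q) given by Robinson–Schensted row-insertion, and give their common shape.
P = [1, 3, 4, 8] / [2, 5] / [6, 7] / [9];  Q = [1, 2, 3, 7] / [4, 6] / [5, 9] / [8];  common shape = (4, 2, 2, 1)

Row-insert the values π_1, π_2, … into P one at a time, bumping the leftmost entry strictly greater than the inserted value down to the next row. The recording tableau Q records, in position (i, j), the step at which that cell was added to P.
  Insert 2 (step 1): P = [2];  Q = [1]
  Insert 6 (step 2): P = [2, 6];  Q = [1, 2]
  Insert 9 (step 3): P = [2, 6, 9];  Q = [1, 2, 3]
  Insert 7 (step 4): P = [2, 6, 7] / [9];  Q = [1, 2, 3] / [4]
  Insert 3 (step 5): P = [2, 3, 7] / [6] / [9];  Q = [1, 2, 3] / [4] / [5]
  Insert 5 (step 6): P = [2, 3, 5] / [6, 7] / [9];  Q = [1, 2, 3] / [4, 6] / [5]
  Insert 8 (step 7): P = [2, 3, 5, 8] / [6, 7] / [9];  Q = [1, 2, 3, 7] / [4, 6] / [5]
  Insert 1 (step 8): P = [1, 3, 5, 8] / [2, 7] / [6] / [9];  Q = [1, 2, 3, 7] / [4, 6] / [5] / [8]
  Insert 4 (step 9): P = [1, 3, 4, 8] / [2, 5] / [6, 7] / [9];  Q = [1, 2, 3, 7] / [4, 6] / [5, 9] / [8]
Final shape: (4, 2, 2, 1).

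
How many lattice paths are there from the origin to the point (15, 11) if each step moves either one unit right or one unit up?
Number of paths = 7726160

A monotone lattice path from (0, 0) to (15, 11) consists of 15 east steps and 11 north steps in some order, so it is determined by which 15 of the 26 steps are east. The count is C(26, 15) = 7726160.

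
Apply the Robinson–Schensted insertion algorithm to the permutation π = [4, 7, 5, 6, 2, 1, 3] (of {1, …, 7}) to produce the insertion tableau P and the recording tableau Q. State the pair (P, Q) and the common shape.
P = [1, 3, 6] / [2, 5] / [4] / [7];  Q = [1, 2, 4] / [3, 7] / [5] / [6];  common shape = (3, 2, 1, 1)

Row-insert the values π_1, π_2, … into P one at a time, bumping the leftmost entry strictly greater than the inserted value down to the next row. The recording tableau Q records, in position (i, j), the step at which that cell was added to P.
  Insert 4 (step 1): P = [4];  Q = [1]
  Insert 7 (step 2): P = [4, 7];  Q = [1, 2]
  Insert 5 (step 3): P = [4, 5] / [7];  Q = [1, 2] / [3]
  Insert 6 (step 4): P = [4, 5, 6] / [7];  Q = [1, 2, 4] / [3]
  Insert 2 (step 5): P = [2, 5, 6] / [4] / [7];  Q = [1, 2, 4] / [3] / [5]
  Insert 1 (step 6): P = [1, 5, 6] / [2] / [4] / [7];  Q = [1, 2, 4] / [3] / [5] / [6]
  Insert 3 (step 7): P = [1, 3, 6] / [2, 5] / [4] / [7];  Q = [1, 2, 4] / [3, 7] / [5] / [6]
Final shape: (3, 2, 1, 1).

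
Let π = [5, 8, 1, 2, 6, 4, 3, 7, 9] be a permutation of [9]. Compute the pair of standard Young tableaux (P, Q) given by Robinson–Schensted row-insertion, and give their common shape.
P = [1, 2, 3, 7, 9] / [4, 6] / [5] / [8];  Q = [1, 2, 5, 8, 9] / [3, 4] / [6] / [7];  common shape = (5, 2, 1, 1)

Row-insert the values π_1, π_2, … into P one at a time, bumping the leftmost entry strictly greater than the inserted value down to the next row. The recording tableau Q records, in position (i, j), the step at which that cell was added to P.
  Insert 5 (step 1): P = [5];  Q = [1]
  Insert 8 (step 2): P = [5, 8];  Q = [1, 2]
  Insert 1 (step 3): P = [1, 8] / [5];  Q = [1, 2] / [3]
  Insert 2 (step 4): P = [1, 2] / [5, 8];  Q = [1, 2] / [3, 4]
  Insert 6 (step 5): P = [1, 2, 6] / [5, 8];  Q = [1, 2, 5] / [3, 4]
  Insert 4 (step 6): P = [1, 2, 4] / [5, 6] / [8];  Q = [1, 2, 5] / [3, 4] / [6]
  Insert 3 (step 7): P = [1, 2, 3] / [4, 6] / [5] / [8];  Q = [1, 2, 5] / [3, 4] / [6] / [7]
  Insert 7 (step 8): P = [1, 2, 3, 7] / [4, 6] / [5] / [8];  Q = [1, 2, 5, 8] / [3, 4] / [6] / [7]
  Insert 9 (step 9): P = [1, 2, 3, 7, 9] / [4, 6] / [5] / [8];  Q = [1, 2, 5, 8, 9] / [3, 4] / [6] / [7]
Final shape: (5, 2, 1, 1).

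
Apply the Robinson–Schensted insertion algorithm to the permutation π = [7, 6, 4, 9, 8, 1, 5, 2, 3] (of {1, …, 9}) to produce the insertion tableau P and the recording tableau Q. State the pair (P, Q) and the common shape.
P = [1, 2, 3] / [4, 5] / [6, 8] / [7, 9];  Q = [1, 4, 9] / [2, 5] / [3, 7] / [6, 8];  common shape = (3, 2, 2, 2)

Row-insert the values π_1, π_2, … into P one at a time, bumping the leftmost entry strictly greater than the inserted value down to the next row. The recording tableau Q records, in position (i, j), the step at which that cell was added to P.
  Insert 7 (step 1): P = [7];  Q = [1]
  Insert 6 (step 2): P = [6] / [7];  Q = [1] / [2]
  Insert 4 (step 3): P = [4] / [6] / [7];  Q = [1] / [2] / [3]
  Insert 9 (step 4): P = [4, 9] / [6] / [7];  Q = [1, 4] / [2] / [3]
  Insert 8 (step 5): P = [4, 8] / [6, 9] / [7];  Q = [1, 4] / [2, 5] / [3]
  Insert 1 (step 6): P = [1, 8] / [4, 9] / [6] / [7];  Q = [1, 4] / [2, 5] / [3] / [6]
  Insert 5 (step 7): P = [1, 5] / [4, 8] / [6, 9] / [7];  Q = [1, 4] / [2, 5] / [3, 7] / [6]
  Insert 2 (step 8): P = [1, 2] / [4, 5] / [6, 8] / [7, 9];  Q = [1, 4] / [2, 5] / [3, 7] / [6, 8]
  Insert 3 (step 9): P = [1, 2, 3] / [4, 5] / [6, 8] / [7, 9];  Q = [1, 4, 9] / [2, 5] / [3, 7] / [6, 8]
Final shape: (3, 2, 2, 2).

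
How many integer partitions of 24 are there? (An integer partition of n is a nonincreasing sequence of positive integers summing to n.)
p(24) = 1575

Compute p(n) via the recurrence p(n, m) = p(n, m−1) + p(n−m, m), where p(n, m) counts partitions of n with all parts ≤ m and p(n) = p(n, n). The base cases are p(0, m) = 1 and p(n, 0) = 0 for n > 0. Filling the table yields p(24) = 1575. (Euler's pentagonal recurrence is an alternative.)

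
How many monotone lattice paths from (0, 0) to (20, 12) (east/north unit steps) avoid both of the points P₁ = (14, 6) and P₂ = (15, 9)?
Number of paths = 125440616

Inclusion–exclusion. Total paths: C(32, 20) = 225792840. Through P₁: C(20, 14)·C(12, 6) = 35814240. Through P₂: C(24, 15)·C(8, 5) = 73220224. Since P₁ is strictly southwest of P₂, a monotone path through both must visit P₁ then P₂; paths through both = C(20, 14)·C(4, 1)·C(8, 5) = 8682240. Avoid both = 225792840 − 35814240 − 73220224 + 8682240 = 125440616.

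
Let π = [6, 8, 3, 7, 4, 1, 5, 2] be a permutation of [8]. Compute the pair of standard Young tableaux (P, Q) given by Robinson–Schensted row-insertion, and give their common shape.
P = [1, 2, 5] / [3, 4] / [6, 7] / [8];  Q = [1, 2, 7] / [3, 4] / [5, 8] / [6];  common shape = (3, 2, 2, 1)

Row-insert the values π_1, π_2, … into P one at a time, bumping the leftmost entry strictly greater than the inserted value down to the next row. The recording tableau Q records, in position (i, j), the step at which that cell was added to P.
  Insert 6 (step 1): P = [6];  Q = [1]
  Insert 8 (step 2): P = [6, 8];  Q = [1, 2]
  Insert 3 (step 3): P = [3, 8] / [6];  Q = [1, 2] / [3]
  Insert 7 (step 4): P = [3, 7] / [6, 8];  Q = [1, 2] / [3, 4]
  Insert 4 (step 5): P = [3, 4] / [6, 7] / [8];  Q = [1, 2] / [3, 4] / [5]
  Insert 1 (step 6): P = [1, 4] / [3, 7] / [6] / [8];  Q = [1, 2] / [3, 4] / [5] / [6]
  Insert 5 (step 7): P = [1, 4, 5] / [3, 7] / [6] / [8];  Q = [1, 2, 7] / [3, 4] / [5] / [6]
  Insert 2 (step 8): P = [1, 2, 5] / [3, 4] / [6, 7] / [8];  Q = [1, 2, 7] / [3, 4] / [5, 8] / [6]
Final shape: (3, 2, 2, 1).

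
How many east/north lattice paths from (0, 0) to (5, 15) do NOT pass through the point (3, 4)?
Number of paths = 12774

Total paths from (0, 0) to (5, 15): C(20, 5) = 15504. Paths through (3, 4): (paths (0, 0) → (3, 4)) × (paths (3, 4) → (5, 15)) = C(7, 3) · C(13, 2) = 35 · 78 = 2730. Avoidance count = 15504 − 2730 = 12774.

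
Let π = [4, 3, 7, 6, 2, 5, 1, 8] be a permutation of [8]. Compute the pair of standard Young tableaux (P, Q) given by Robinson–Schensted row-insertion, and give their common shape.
P = [1, 5, 8] / [2, 6] / [3, 7] / [4];  Q = [1, 3, 8] / [2, 4] / [5, 6] / [7];  common shape = (3, 2, 2, 1)

Row-insert the values π_1, π_2, … into P one at a time, bumping the leftmost entry strictly greater than the inserted value down to the next row. The recording tableau Q records, in position (i, j), the step at which that cell was added to P.
  Insert 4 (step 1): P = [4];  Q = [1]
  Insert 3 (step 2): P = [3] / [4];  Q = [1] / [2]
  Insert 7 (step 3): P = [3, 7] / [4];  Q = [1, 3] / [2]
  Insert 6 (step 4): P = [3, 6] / [4, 7];  Q = [1, 3] / [2, 4]
  Insert 2 (step 5): P = [2, 6] / [3, 7] / [4];  Q = [1, 3] / [2, 4] / [5]
  Insert 5 (step 6): P = [2, 5] / [3, 6] / [4, 7];  Q = [1, 3] / [2, 4] / [5, 6]
  Insert 1 (step 7): P = [1, 5] / [2, 6] / [3, 7] / [4];  Q = [1, 3] / [2, 4] / [5, 6] / [7]
  Insert 8 (step 8): P = [1, 5, 8] / [2, 6] / [3, 7] / [4];  Q = [1, 3, 8] / [2, 4] / [5, 6] / [7]
Final shape: (3, 2, 2, 1).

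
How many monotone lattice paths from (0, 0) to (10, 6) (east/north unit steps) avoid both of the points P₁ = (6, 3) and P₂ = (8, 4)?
Number of paths = 3610

Inclusion–exclusion. Total paths: C(16, 10) = 8008. Through P₁: C(9, 6)·C(7, 4) = 2940. Through P₂: C(12, 8)·C(4, 2) = 2970. Since P₁ is strictly southwest of P₂, a monotone path through both must visit P₁ then P₂; paths through both = C(9, 6)·C(3, 2)·C(4, 2) = 1512. Avoid both = 8008 − 2940 − 2970 + 1512 = 3610.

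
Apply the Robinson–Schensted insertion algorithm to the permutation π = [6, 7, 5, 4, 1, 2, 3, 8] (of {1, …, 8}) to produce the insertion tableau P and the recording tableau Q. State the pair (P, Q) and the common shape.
P = [1, 2, 3, 8] / [4, 7] / [5] / [6];  Q = [1, 2, 7, 8] / [3, 6] / [4] / [5];  common shape = (4, 2, 1, 1)

Row-insert the values π_1, π_2, … into P one at a time, bumping the leftmost entry strictly greater than the inserted value down to the next row. The recording tableau Q records, in position (i, j), the step at which that cell was added to P.
  Insert 6 (step 1): P = [6];  Q = [1]
  Insert 7 (step 2): P = [6, 7];  Q = [1, 2]
  Insert 5 (step 3): P = [5, 7] / [6];  Q = [1, 2] / [3]
  Insert 4 (step 4): P = [4, 7] / [5] / [6];  Q = [1, 2] / [3] / [4]
  Insert 1 (step 5): P = [1, 7] / [4] / [5] / [6];  Q = [1, 2] / [3] / [4] / [5]
  Insert 2 (step 6): P = [1, 2] / [4, 7] / [5] / [6];  Q = [1, 2] / [3, 6] / [4] / [5]
  Insert 3 (step 7): P = [1, 2, 3] / [4, 7] / [5] / [6];  Q = [1, 2, 7] / [3, 6] / [4] / [5]
  Insert 8 (step 8): P = [1, 2, 3, 8] / [4, 7] / [5] / [6];  Q = [1, 2, 7, 8] / [3, 6] / [4] / [5]
Final shape: (4, 2, 1, 1).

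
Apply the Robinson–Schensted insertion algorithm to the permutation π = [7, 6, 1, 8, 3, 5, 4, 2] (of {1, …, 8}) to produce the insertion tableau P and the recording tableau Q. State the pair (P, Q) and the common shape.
P = [1, 2, 4] / [3, 8] / [5] / [6] / [7];  Q = [1, 4, 6] / [2, 5] / [3] / [7] / [8];  common shape = (3, 2, 1, 1, 1)

Row-insert the values π_1, π_2, … into P one at a time, bumping the leftmost entry strictly greater than the inserted value down to the next row. The recording tableau Q records, in position (i, j), the step at which that cell was added to P.
  Insert 7 (step 1): P = [7];  Q = [1]
  Insert 6 (step 2): P = [6] / [7];  Q = [1] / [2]
  Insert 1 (step 3): P = [1] / [6] / [7];  Q = [1] / [2] / [3]
  Insert 8 (step 4): P = [1, 8] / [6] / [7];  Q = [1, 4] / [2] / [3]
  Insert 3 (step 5): P = [1, 3] / [6, 8] / [7];  Q = [1, 4] / [2, 5] / [3]
  Insert 5 (step 6): P = [1, 3, 5] / [6, 8] / [7];  Q = [1, 4, 6] / [2, 5] / [3]
  Insert 4 (step 7): P = [1, 3, 4] / [5, 8] / [6] / [7];  Q = [1, 4, 6] / [2, 5] / [3] / [7]
  Insert 2 (step 8): P = [1, 2, 4] / [3, 8] / [5] / [6] / [7];  Q = [1, 4, 6] / [2, 5] / [3] / [7] / [8]
Final shape: (3, 2, 1, 1, 1).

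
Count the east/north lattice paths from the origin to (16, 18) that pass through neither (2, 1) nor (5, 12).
Number of paths = 1345345759

Inclusion–exclusion. Total paths: C(34, 16) = 2203961430. Through P₁: C(3, 2)·C(31, 14) = 795547575. Through P₂: C(17, 5)·C(17, 11) = 76582688. Since P₁ is strictly southwest of P₂, a monotone path through both must visit P₁ then P₂; paths through both = C(3, 2)·C(14, 3)·C(17, 11) = 13514592. Avoid both = 2203961430 − 795547575 − 76582688 + 13514592 = 1345345759.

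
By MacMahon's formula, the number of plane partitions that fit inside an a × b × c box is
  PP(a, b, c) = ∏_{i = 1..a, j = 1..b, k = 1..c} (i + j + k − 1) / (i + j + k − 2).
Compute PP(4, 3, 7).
PP(4, 3, 7) = 1557270

Evaluate the triple product over i = 1..4, j = 1..3, k = 1..7. The factors are (2/1) · (3/2) · (4/3) · (5/4) · (6/5) · (7/6) · (8/7) · (3/2) · … (84 factors total). The numerators and denominators telescope so the product is an integer; carrying out the multiplication exactly gives PP(4, 3, 7) = 1557270.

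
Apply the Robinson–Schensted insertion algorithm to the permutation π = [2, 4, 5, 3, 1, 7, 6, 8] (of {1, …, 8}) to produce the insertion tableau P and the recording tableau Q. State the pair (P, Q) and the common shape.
P = [1, 3, 5, 6, 8] / [2, 7] / [4];  Q = [1, 2, 3, 6, 8] / [4, 7] / [5];  common shape = (5, 2, 1)

Row-insert the values π_1, π_2, … into P one at a time, bumping the leftmost entry strictly greater than the inserted value down to the next row. The recording tableau Q records, in position (i, j), the step at which that cell was added to P.
  Insert 2 (step 1): P = [2];  Q = [1]
  Insert 4 (step 2): P = [2, 4];  Q = [1, 2]
  Insert 5 (step 3): P = [2, 4, 5];  Q = [1, 2, 3]
  Insert 3 (step 4): P = [2, 3, 5] / [4];  Q = [1, 2, 3] / [4]
  Insert 1 (step 5): P = [1, 3, 5] / [2] / [4];  Q = [1, 2, 3] / [4] / [5]
  Insert 7 (step 6): P = [1, 3, 5, 7] / [2] / [4];  Q = [1, 2, 3, 6] / [4] / [5]
  Insert 6 (step 7): P = [1, 3, 5, 6] / [2, 7] / [4];  Q = [1, 2, 3, 6] / [4, 7] / [5]
  Insert 8 (step 8): P = [1, 3, 5, 6, 8] / [2, 7] / [4];  Q = [1, 2, 3, 6, 8] / [4, 7] / [5]
Final shape: (5, 2, 1).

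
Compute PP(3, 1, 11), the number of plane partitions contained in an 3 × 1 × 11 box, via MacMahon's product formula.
PP(3, 1, 11) = 364

Evaluate the triple product over i = 1..3, j = 1..1, k = 1..11. The factors are (2/1) · (3/2) · (4/3) · (5/4) · (6/5) · (7/6) · (8/7) · (9/8) · … (33 factors total). The numerators and denominators telescope so the product is an integer; carrying out the multiplication exactly gives PP(3, 1, 11) = 364.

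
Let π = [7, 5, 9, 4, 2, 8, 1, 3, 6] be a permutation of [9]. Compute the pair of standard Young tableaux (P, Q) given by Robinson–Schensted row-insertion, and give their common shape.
P = [1, 3, 6] / [2, 8] / [4, 9] / [5] / [7];  Q = [1, 3, 9] / [2, 6] / [4, 8] / [5] / [7];  common shape = (3, 2, 2, 1, 1)

Row-insert the values π_1, π_2, … into P one at a time, bumping the leftmost entry strictly greater than the inserted value down to the next row. The recording tableau Q records, in position (i, j), the step at which that cell was added to P.
  Insert 7 (step 1): P = [7];  Q = [1]
  Insert 5 (step 2): P = [5] / [7];  Q = [1] / [2]
  Insert 9 (step 3): P = [5, 9] / [7];  Q = [1, 3] / [2]
  Insert 4 (step 4): P = [4, 9] / [5] / [7];  Q = [1, 3] / [2] / [4]
  Insert 2 (step 5): P = [2, 9] / [4] / [5] / [7];  Q = [1, 3] / [2] / [4] / [5]
  Insert 8 (step 6): P = [2, 8] / [4, 9] / [5] / [7];  Q = [1, 3] / [2, 6] / [4] / [5]
  Insert 1 (step 7): P = [1, 8] / [2, 9] / [4] / [5] / [7];  Q = [1, 3] / [2, 6] / [4] / [5] / [7]
  Insert 3 (step 8): P = [1, 3] / [2, 8] / [4, 9] / [5] / [7];  Q = [1, 3] / [2, 6] / [4, 8] / [5] / [7]
  Insert 6 (step 9): P = [1, 3, 6] / [2, 8] / [4, 9] / [5] / [7];  Q = [1, 3, 9] / [2, 6] / [4, 8] / [5] / [7]
Final shape: (3, 2, 2, 1, 1).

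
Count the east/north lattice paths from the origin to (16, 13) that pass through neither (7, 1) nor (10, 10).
Number of paths = 50140811

Inclusion–exclusion. Total paths: C(29, 16) = 67863915. Through P₁: C(8, 7)·C(21, 9) = 2351440. Through P₂: C(20, 10)·C(9, 6) = 15519504. Since P₁ is strictly southwest of P₂, a monotone path through both must visit P₁ then P₂; paths through both = C(8, 7)·C(12, 3)·C(9, 6) = 147840. Avoid both = 67863915 − 2351440 − 15519504 + 147840 = 50140811.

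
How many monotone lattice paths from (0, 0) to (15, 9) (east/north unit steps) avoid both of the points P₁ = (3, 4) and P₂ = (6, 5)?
Number of paths = 860694

Inclusion–exclusion. Total paths: C(24, 15) = 1307504. Through P₁: C(7, 3)·C(17, 12) = 216580. Through P₂: C(11, 6)·C(13, 9) = 330330. Since P₁ is strictly southwest of P₂, a monotone path through both must visit P₁ then P₂; paths through both = C(7, 3)·C(4, 3)·C(13, 9) = 100100. Avoid both = 1307504 − 216580 − 330330 + 100100 = 860694.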